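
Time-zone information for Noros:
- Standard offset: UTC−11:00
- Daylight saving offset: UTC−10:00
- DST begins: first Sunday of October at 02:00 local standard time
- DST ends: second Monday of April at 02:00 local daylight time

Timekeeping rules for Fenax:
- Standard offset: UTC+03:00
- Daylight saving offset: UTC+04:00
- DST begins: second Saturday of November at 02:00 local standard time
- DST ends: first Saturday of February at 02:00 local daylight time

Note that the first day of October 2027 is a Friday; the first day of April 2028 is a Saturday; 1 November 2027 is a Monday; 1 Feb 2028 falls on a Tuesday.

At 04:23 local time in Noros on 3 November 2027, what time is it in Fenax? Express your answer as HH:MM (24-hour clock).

1 October 2027 is a Friday, so the first Sunday is October 3.
1 April 2028 is a Saturday, so the first Monday is April 3 and the second is April 10.
3 November 2027 falls between 3 October 2027 and 10 April 2028, so daylight saving is in effect and Noros is at UTC−10:00.
04:23 Noros + 10h = 14:23 UTC.
1 November 2027 is a Monday, so the first Saturday is November 6 and the second is November 13.
1 February 2028 is a Tuesday, so the first Saturday is February 5.
At the standard offset (UTC+03:00), 14:23 UTC + 3h = 17:23 Fenax standard time.
Daylight saving runs 13 November 2027 – 5 February 2028; the standard-time date in Fenax, 3 November 2027, is outside that window, so Fenax is on standard time at UTC+03:00.
14:23 UTC + 3h = 17:23 Fenax.

17:23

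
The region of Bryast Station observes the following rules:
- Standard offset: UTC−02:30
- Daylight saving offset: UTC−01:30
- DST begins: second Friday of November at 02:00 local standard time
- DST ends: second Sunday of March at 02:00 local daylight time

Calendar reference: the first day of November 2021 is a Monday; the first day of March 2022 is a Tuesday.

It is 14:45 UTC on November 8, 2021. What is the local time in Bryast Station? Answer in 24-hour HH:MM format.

1 November 2021 is a Monday, so the first Friday is November 5 and the second is November 12.
1 March 2022 is a Tuesday, so the first Sunday is March 6 and the second is March 13.
At the standard offset (UTC−02:30), 14:45 UTC − 2h30m = 12:15 Bryast Station standard time.
The standard-time date in Bryast Station, November 8, 2021, does not fall between 12 November 2021 and 13 March 2022, so daylight saving is not in effect and Bryast Station is at UTC−02:30.
14:45 UTC − 2h30m = 12:15 local.

12:15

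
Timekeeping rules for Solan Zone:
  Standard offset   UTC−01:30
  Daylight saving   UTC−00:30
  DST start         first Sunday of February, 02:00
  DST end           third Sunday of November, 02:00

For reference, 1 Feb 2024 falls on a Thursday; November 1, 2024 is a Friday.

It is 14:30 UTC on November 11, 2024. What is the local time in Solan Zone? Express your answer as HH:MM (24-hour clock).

1 February 2024 is a Thursday, so the first Sunday is February 4.
1 November 2024 is a Friday, so the first Sunday is November 3 and the third is November 17.
At the standard offset (UTC−01:30), 14:30 UTC − 1h30m = 13:00 Solan Zone standard time.
Daylight saving runs 4 February – 17 November; the standard-time date in Solan Zone, November 11, 2024, is inside that window, so Solan Zone is at UTC−00:30.
14:30 UTC − 0h30m = 14:00 local.

14:00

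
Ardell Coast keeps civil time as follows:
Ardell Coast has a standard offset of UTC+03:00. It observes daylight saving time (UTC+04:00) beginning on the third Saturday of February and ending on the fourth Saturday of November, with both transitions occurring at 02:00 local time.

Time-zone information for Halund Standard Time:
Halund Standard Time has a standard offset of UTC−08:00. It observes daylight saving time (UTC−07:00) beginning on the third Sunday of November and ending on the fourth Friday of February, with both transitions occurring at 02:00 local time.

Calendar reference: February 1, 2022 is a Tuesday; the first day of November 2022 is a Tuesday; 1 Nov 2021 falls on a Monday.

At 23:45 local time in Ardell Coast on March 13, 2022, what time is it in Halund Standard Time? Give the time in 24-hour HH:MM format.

1 February 2022 is a Tuesday, so the first Saturday is February 5 and the third is February 19.
1 November 2022 is a Tuesday, so the first Saturday is November 5 and the fourth is November 26.
March 13, 2022 falls between 19 February and 26 November, so daylight saving is in effect and Ardell Coast is at UTC+04:00.
23:45 Ardell Coast − 4h = 19:45 UTC.
1 November 2021 is a Monday, so the first Sunday is November 7 and the third is November 21.
1 February 2022 is a Tuesday, so the first Friday is February 4 and the fourth is February 25.
At the standard offset (UTC−08:00), 19:45 UTC − 8h = 11:45 Halund Standard Time standard time.
The standard-time date in Halund Standard Time, March 13, 2022, is outside the daylight-saving period (21 November 2021 – 25 February 2022), so Halund Standard Time is on standard time, UTC−08:00.
19:45 UTC − 8h = 11:45 Halund Standard Time.

11:45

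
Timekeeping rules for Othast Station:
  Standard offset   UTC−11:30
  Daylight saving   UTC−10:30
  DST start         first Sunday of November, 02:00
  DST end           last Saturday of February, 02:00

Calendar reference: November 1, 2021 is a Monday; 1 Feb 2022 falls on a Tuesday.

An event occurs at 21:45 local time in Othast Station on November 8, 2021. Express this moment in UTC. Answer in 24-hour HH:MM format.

1 November 2021 is a Monday, so the first Sunday is November 7.
1 February 2022 is a Tuesday, so Saturdays fall on 5, 12, 19, 26; the last is February 26.
Daylight saving runs 7 November 2021 – 26 February 2022; November 8, 2021 is inside that window, so Othast Station is at UTC−10:30.
21:45 local + 10h30m = 08:15 UTC (rolling into the next day, 9 November 2021).

08:15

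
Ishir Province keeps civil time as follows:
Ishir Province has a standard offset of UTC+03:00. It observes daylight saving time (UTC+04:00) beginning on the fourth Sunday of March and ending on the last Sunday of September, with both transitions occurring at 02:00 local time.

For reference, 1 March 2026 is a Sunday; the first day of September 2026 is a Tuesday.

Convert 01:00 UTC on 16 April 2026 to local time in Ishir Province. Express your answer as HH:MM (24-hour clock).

05:00

1 March 2026 is a Sunday, so the first Sunday is March 1 and the fourth is March 22.
1 September 2026 is a Tuesday, so Sundays fall on 6, 13, 20, 27; the last is September 27.
At the standard offset (UTC+03:00), 01:00 UTC + 3h = 04:00 Ishir Province standard time.
Daylight saving runs 22 March – 27 September; the standard-time date in Ishir Province, 16 April 2026, is inside that window, so Ishir Province is at UTC+04:00.
01:00 UTC + 4h = 05:00 local.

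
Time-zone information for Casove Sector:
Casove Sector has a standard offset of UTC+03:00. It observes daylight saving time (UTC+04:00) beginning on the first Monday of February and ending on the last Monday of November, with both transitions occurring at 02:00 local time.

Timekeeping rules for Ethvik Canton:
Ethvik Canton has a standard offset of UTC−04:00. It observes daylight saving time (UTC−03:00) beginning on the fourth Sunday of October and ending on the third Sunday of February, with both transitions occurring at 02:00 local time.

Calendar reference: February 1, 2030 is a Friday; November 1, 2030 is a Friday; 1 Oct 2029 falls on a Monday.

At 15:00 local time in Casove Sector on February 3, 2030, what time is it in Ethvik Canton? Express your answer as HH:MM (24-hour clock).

1 February 2030 is a Friday, so the first Monday is February 4.
1 November 2030 is a Friday, so Mondays fall on 4, 11, 18, 25; the last is November 25.
Daylight saving runs 4 February – 25 November; February 3, 2030 is outside that window, so Casove Sector is on standard time at UTC+03:00.
15:00 Casove Sector − 3h = 12:00 UTC.
1 October 2029 is a Monday, so the first Sunday is October 7 and the fourth is October 28.
1 February 2030 is a Friday, so the first Sunday is February 3 and the third is February 17.
At the standard offset (UTC−04:00), 12:00 UTC − 4h = 08:00 Ethvik Canton standard time.
Daylight saving runs 28 October 2029 – 17 February 2030; the standard-time date in Ethvik Canton, February 3, 2030, is inside that window, so Ethvik Canton is at UTC−03:00.
12:00 UTC − 3h = 09:00 Ethvik Canton.

09:00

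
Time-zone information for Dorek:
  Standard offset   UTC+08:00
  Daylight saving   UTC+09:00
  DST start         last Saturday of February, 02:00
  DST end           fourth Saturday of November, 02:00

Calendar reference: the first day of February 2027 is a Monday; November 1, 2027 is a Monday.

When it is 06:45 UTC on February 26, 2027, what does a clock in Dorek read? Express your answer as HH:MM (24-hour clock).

14:45

1 February 2027 is a Monday, so Saturdays fall on 6, 13, 20, 27; the last is February 27.
1 November 2027 is a Monday, so the first Saturday is November 6 and the fourth is November 27.
At the standard offset (UTC+08:00), 06:45 UTC + 8h = 14:45 Dorek standard time.
The standard-time date in Dorek, February 26, 2027, is outside the daylight-saving period (27 February – 27 November), so Dorek is on standard time, UTC+08:00.
06:45 UTC + 8h = 14:45 local.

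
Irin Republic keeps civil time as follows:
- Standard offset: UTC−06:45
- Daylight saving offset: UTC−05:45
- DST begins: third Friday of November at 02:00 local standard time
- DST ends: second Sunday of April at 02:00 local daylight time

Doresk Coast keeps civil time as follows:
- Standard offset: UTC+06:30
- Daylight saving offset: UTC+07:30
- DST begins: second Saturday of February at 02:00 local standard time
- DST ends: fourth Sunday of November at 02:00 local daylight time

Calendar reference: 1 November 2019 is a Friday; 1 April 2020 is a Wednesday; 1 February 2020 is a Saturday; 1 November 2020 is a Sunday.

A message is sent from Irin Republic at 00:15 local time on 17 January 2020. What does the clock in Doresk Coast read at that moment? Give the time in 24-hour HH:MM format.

12:30

1 November 2019 is a Friday, so the first Friday is November 1 and the third is November 15.
1 April 2020 is a Wednesday, so the first Sunday is April 5 and the second is April 12.
17 January 2020 lies within the daylight-saving period (15 November 2019 – 12 April 2020), so Irin Republic is on daylight time, UTC−05:45.
00:15 Irin Republic + 5h45m = 06:00 UTC.
1 February 2020 is a Saturday, so the first Saturday is February 1 and the second is February 8.
1 November 2020 is a Sunday, so the first Sunday is November 1 and the fourth is November 22.
At the standard offset (UTC+06:30), 06:00 UTC + 6h30m = 12:30 Doresk Coast standard time.
The standard-time date in Doresk Coast, 17 January 2020, is outside the daylight-saving period (8 February – 22 November), so Doresk Coast is on standard time, UTC+06:30.
06:00 UTC + 6h30m = 12:30 Doresk Coast.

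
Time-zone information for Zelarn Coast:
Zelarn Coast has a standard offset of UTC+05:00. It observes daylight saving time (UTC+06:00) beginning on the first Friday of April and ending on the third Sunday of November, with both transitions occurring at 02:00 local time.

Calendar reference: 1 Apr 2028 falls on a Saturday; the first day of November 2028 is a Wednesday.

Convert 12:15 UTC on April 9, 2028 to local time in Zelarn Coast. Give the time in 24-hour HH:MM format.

18:15

1 April 2028 is a Saturday, so the first Friday is April 7.
1 November 2028 is a Wednesday, so the first Sunday is November 5 and the third is November 19.
At the standard offset (UTC+05:00), 12:15 UTC + 5h = 17:15 Zelarn Coast standard time.
The standard-time date in Zelarn Coast, April 9, 2028, falls between 7 April and 19 November, so daylight saving is in effect and Zelarn Coast is at UTC+06:00.
12:15 UTC + 6h = 18:15 local.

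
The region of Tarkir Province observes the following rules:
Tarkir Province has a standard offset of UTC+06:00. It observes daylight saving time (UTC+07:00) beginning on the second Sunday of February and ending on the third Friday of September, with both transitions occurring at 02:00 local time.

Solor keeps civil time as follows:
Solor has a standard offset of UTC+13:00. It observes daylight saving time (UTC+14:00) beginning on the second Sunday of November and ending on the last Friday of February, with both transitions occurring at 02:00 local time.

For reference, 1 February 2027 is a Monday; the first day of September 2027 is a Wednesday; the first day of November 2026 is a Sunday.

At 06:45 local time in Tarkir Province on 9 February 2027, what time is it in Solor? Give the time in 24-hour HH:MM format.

1 February 2027 is a Monday, so the first Sunday is February 7 and the second is February 14.
1 September 2027 is a Wednesday, so the first Friday is September 3 and the third is September 17.
9 February 2027 does not fall between 14 February and 17 September, so daylight saving is not in effect and Tarkir Province is at UTC+06:00.
06:45 Tarkir Province − 6h = 00:45 UTC.
1 November 2026 is a Sunday, so the first Sunday is November 1 and the second is November 8.
1 February 2027 is a Monday, so Fridays fall on 5, 12, 19, 26; the last is February 26.
At the standard offset (UTC+13:00), 00:45 UTC + 13h = 13:45 Solor standard time.
Daylight saving runs 8 November 2026 – 26 February 2027; the standard-time date in Solor, 9 February 2027, is inside that window, so Solor is at UTC+14:00.
00:45 UTC + 14h = 14:45 Solor.

14:45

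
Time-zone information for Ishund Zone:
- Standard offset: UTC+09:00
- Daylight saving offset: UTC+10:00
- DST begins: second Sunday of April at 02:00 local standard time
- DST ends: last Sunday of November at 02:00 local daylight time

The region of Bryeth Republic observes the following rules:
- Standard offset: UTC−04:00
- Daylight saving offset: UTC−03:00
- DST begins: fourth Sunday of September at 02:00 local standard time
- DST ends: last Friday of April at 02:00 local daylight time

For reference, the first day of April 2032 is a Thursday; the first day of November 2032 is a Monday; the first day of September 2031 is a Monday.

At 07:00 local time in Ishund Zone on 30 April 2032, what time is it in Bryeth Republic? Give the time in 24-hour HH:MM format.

18:00

1 April 2032 is a Thursday, so the first Sunday is April 4 and the second is April 11.
1 November 2032 is a Monday, so Sundays fall on 7, 14, 21, 28; the last is November 28.
30 April 2032 lies within the daylight-saving period (11 April – 28 November), so Ishund Zone is on daylight time, UTC+10:00.
07:00 Ishund Zone − 10h = 21:00 UTC (rolling into the previous day, 29 April 2032).
1 September 2031 is a Monday, so the first Sunday is September 7 and the fourth is September 28.
1 April 2032 is a Thursday, so Fridays fall on 2, 9, 16, 23, 30; the last is April 30.
At the standard offset (UTC−04:00), 21:00 UTC − 4h = 17:00 Bryeth Republic standard time.
The standard-time date in Bryeth Republic, 29 April 2032, falls between 28 September 2031 and 30 April 2032, so daylight saving is in effect and Bryeth Republic is at UTC−03:00.
21:00 UTC − 3h = 18:00 Bryeth Republic.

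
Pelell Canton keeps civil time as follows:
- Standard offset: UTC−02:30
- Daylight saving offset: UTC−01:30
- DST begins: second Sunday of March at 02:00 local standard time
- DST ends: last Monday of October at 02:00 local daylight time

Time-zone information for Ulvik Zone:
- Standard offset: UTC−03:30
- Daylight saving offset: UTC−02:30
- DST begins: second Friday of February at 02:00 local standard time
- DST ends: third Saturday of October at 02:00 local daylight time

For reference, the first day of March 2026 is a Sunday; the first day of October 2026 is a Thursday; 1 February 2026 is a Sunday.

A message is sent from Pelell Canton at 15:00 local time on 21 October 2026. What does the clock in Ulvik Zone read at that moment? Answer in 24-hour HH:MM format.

1 March 2026 is a Sunday, so the first Sunday is March 1 and the second is March 8.
1 October 2026 is a Thursday, so Mondays fall on 5, 12, 19, 26; the last is October 26.
21 October 2026 falls between 8 March and 26 October, so daylight saving is in effect and Pelell Canton is at UTC−01:30.
15:00 Pelell Canton + 1h30m = 16:30 UTC.
1 February 2026 is a Sunday, so the first Friday is February 6 and the second is February 13.
1 October 2026 is a Thursday, so the first Saturday is October 3 and the third is October 17.
At the standard offset (UTC−03:30), 16:30 UTC − 3h30m = 13:00 Ulvik Zone standard time.
The standard-time date in Ulvik Zone, 21 October 2026, is outside the daylight-saving period (13 February – 17 October), so Ulvik Zone is on standard time, UTC−03:30.
16:30 UTC − 3h30m = 13:00 Ulvik Zone.

13:00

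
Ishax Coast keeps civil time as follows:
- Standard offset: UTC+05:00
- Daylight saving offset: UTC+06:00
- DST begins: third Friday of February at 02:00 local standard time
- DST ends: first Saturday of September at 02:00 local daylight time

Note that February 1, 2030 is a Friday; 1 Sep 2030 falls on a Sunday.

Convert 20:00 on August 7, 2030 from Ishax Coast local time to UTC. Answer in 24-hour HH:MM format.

14:00

1 February 2030 is a Friday, so the first Friday is February 1 and the third is February 15.
1 September 2030 is a Sunday, so the first Saturday is September 7.
Daylight saving runs 15 February – 7 September; August 7, 2030 is inside that window, so Ishax Coast is at UTC+06:00.
20:00 local − 6h = 14:00 UTC.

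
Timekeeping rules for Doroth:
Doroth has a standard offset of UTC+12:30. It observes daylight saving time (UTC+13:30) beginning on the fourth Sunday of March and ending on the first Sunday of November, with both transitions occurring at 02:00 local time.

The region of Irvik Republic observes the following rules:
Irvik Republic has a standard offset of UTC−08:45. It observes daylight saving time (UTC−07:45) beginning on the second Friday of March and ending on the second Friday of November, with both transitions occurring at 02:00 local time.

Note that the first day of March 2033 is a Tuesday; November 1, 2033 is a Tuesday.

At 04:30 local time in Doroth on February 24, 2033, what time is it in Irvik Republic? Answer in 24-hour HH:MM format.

07:15

1 March 2033 is a Tuesday, so the first Sunday is March 6 and the fourth is March 27.
1 November 2033 is a Tuesday, so the first Sunday is November 6.
Daylight saving runs 27 March – 6 November; February 24, 2033 is outside that window, so Doroth is on standard time at UTC+12:30.
04:30 Doroth − 12h30m = 16:00 UTC (rolling into the previous day, 23 February 2033).
1 March 2033 is a Tuesday, so the first Friday is March 4 and the second is March 11.
1 November 2033 is a Tuesday, so the first Friday is November 4 and the second is November 11.
At the standard offset (UTC−08:45), 16:00 UTC − 8h45m = 07:15 Irvik Republic standard time.
The standard-time date in Irvik Republic, February 23, 2033, is outside the daylight-saving period (11 March – 11 November), so Irvik Republic is on standard time, UTC−08:45.
16:00 UTC − 8h45m = 07:15 Irvik Republic.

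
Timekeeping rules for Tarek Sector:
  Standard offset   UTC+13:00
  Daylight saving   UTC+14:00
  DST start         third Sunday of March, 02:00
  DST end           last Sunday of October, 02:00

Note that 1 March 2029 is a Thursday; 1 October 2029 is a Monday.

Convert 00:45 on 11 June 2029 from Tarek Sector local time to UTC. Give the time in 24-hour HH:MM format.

1 March 2029 is a Thursday, so the first Sunday is March 4 and the third is March 18.
1 October 2029 is a Monday, so Sundays fall on 7, 14, 21, 28; the last is October 28.
11 June 2029 falls between 18 March and 28 October, so daylight saving is in effect and Tarek Sector is at UTC+14:00.
00:45 local − 14h = 10:45 UTC (rolling into the previous day, 10 June 2029).

10:45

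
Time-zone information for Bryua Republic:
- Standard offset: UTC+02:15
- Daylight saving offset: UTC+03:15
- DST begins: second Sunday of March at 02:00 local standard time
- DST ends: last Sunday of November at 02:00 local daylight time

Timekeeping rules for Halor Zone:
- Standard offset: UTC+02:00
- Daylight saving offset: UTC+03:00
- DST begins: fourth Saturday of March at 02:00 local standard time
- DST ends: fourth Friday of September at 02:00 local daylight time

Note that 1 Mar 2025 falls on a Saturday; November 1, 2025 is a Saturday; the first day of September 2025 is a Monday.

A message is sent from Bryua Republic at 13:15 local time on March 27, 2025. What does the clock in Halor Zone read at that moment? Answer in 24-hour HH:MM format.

1 March 2025 is a Saturday, so the first Sunday is March 2 and the second is March 9.
1 November 2025 is a Saturday, so Sundays fall on 2, 9, 16, 23, 30; the last is November 30.
March 27, 2025 falls between 9 March and 30 November, so daylight saving is in effect and Bryua Republic is at UTC+03:15.
13:15 Bryua Republic − 3h15m = 10:00 UTC.
1 March 2025 is a Saturday, so the first Saturday is March 1 and the fourth is March 22.
1 September 2025 is a Monday, so the first Friday is September 5 and the fourth is September 26.
At the standard offset (UTC+02:00), 10:00 UTC + 2h = 12:00 Halor Zone standard time.
The standard-time date in Halor Zone, March 27, 2025, falls between 22 March and 26 September, so daylight saving is in effect and Halor Zone is at UTC+03:00.
10:00 UTC + 3h = 13:00 Halor Zone.

13:00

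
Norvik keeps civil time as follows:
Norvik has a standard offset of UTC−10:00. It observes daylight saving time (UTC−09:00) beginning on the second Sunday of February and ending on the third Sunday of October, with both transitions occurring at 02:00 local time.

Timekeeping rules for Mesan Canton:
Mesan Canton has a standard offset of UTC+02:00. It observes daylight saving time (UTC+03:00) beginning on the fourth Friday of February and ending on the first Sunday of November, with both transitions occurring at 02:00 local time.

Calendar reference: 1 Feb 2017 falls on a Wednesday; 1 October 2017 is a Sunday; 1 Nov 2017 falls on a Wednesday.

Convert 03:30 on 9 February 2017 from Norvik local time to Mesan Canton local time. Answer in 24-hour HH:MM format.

1 February 2017 is a Wednesday, so the first Sunday is February 5 and the second is February 12.
1 October 2017 is a Sunday, so the first Sunday is October 1 and the third is October 15.
9 February 2017 is outside the daylight-saving period (12 February – 15 October), so Norvik is on standard time, UTC−10:00.
03:30 Norvik + 10h = 13:30 UTC.
1 February 2017 is a Wednesday, so the first Friday is February 3 and the fourth is February 24.
1 November 2017 is a Wednesday, so the first Sunday is November 5.
At the standard offset (UTC+02:00), 13:30 UTC + 2h = 15:30 Mesan Canton standard time.
The standard-time date in Mesan Canton, 9 February 2017, does not fall between 24 February and 5 November, so daylight saving is not in effect and Mesan Canton is at UTC+02:00.
13:30 UTC + 2h = 15:30 Mesan Canton.

15:30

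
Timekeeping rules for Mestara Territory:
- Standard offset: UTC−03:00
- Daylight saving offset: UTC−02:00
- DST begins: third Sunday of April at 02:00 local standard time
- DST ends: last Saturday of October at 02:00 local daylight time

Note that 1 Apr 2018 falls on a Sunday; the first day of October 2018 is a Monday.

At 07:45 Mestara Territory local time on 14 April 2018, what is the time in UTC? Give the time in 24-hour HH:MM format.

10:45

1 April 2018 is a Sunday, so the first Sunday is April 1 and the third is April 15.
1 October 2018 is a Monday, so Saturdays fall on 6, 13, 20, 27; the last is October 27.
14 April 2018 does not fall between 15 April and 27 October, so daylight saving is not in effect and Mestara Territory is at UTC−03:00.
07:45 local + 3h = 10:45 UTC.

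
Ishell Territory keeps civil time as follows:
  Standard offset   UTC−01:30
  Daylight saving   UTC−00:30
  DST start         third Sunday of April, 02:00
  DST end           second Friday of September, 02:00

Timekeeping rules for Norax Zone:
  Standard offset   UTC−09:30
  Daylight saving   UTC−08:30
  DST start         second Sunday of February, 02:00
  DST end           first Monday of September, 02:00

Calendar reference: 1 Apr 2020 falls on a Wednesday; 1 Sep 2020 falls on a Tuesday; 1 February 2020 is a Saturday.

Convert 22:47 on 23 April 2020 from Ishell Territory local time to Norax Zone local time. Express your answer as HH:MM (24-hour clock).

1 April 2020 is a Wednesday, so the first Sunday is April 5 and the third is April 19.
1 September 2020 is a Tuesday, so the first Friday is September 4 and the second is September 11.
23 April 2020 falls between 19 April and 11 September, so daylight saving is in effect and Ishell Territory is at UTC−00:30.
22:47 Ishell Territory + 0h30m = 23:17 UTC.
1 February 2020 is a Saturday, so the first Sunday is February 2 and the second is February 9.
1 September 2020 is a Tuesday, so the first Monday is September 7.
At the standard offset (UTC−09:30), 23:17 UTC − 9h30m = 13:47 Norax Zone standard time.
The standard-time date in Norax Zone, 23 April 2020, lies within the daylight-saving period (9 February – 7 September), so Norax Zone is on daylight time, UTC−08:30.
23:17 UTC − 8h30m = 14:47 Norax Zone.

14:47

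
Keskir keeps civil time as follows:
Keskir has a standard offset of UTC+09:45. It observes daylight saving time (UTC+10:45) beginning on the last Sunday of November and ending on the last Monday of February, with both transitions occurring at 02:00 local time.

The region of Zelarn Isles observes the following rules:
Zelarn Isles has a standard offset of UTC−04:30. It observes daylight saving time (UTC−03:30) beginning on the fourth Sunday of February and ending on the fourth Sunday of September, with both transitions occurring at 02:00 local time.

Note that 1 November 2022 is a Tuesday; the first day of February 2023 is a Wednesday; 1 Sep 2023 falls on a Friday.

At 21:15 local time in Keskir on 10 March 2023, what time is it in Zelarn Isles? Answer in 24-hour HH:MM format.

08:00

1 November 2022 is a Tuesday, so Sundays fall on 6, 13, 20, 27; the last is November 27.
1 February 2023 is a Wednesday, so Mondays fall on 6, 13, 20, 27; the last is February 27.
10 March 2023 is outside the daylight-saving period (27 November 2022 – 27 February 2023), so Keskir is on standard time, UTC+09:45.
21:15 Keskir − 9h45m = 11:30 UTC.
1 February 2023 is a Wednesday, so the first Sunday is February 5 and the fourth is February 26.
1 September 2023 is a Friday, so the first Sunday is September 3 and the fourth is September 24.
At the standard offset (UTC−04:30), 11:30 UTC − 4h30m = 07:00 Zelarn Isles standard time.
The standard-time date in Zelarn Isles, 10 March 2023, lies within the daylight-saving period (26 February – 24 September), so Zelarn Isles is on daylight time, UTC−03:30.
11:30 UTC − 3h30m = 08:00 Zelarn Isles.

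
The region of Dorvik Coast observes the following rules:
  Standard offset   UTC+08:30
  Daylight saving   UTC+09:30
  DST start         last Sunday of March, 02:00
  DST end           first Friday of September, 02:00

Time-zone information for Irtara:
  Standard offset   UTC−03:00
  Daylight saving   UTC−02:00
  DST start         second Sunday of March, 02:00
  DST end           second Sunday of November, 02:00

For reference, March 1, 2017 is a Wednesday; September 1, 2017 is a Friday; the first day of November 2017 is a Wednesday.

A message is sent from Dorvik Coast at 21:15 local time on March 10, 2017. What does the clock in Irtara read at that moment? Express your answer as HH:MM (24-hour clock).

09:45

1 March 2017 is a Wednesday, so Sundays fall on 5, 12, 19, 26; the last is March 26.
1 September 2017 is a Friday, so the first Friday is September 1.
Daylight saving runs 26 March – 1 September; March 10, 2017 is outside that window, so Dorvik Coast is on standard time at UTC+08:30.
21:15 Dorvik Coast − 8h30m = 12:45 UTC.
1 March 2017 is a Wednesday, so the first Sunday is March 5 and the second is March 12.
1 November 2017 is a Wednesday, so the first Sunday is November 5 and the second is November 12.
At the standard offset (UTC−03:00), 12:45 UTC − 3h = 09:45 Irtara standard time.
The standard-time date in Irtara, March 10, 2017, does not fall between 12 March and 12 November, so daylight saving is not in effect and Irtara is at UTC−03:00.
12:45 UTC − 3h = 09:45 Irtara.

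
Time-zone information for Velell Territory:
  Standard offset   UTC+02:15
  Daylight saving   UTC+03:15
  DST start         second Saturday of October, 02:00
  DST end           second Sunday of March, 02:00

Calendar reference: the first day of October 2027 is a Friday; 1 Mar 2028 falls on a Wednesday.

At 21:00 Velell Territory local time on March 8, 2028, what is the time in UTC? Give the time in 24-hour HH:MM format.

1 October 2027 is a Friday, so the first Saturday is October 2 and the second is October 9.
1 March 2028 is a Wednesday, so the first Sunday is March 5 and the second is March 12.
Daylight saving runs 9 October 2027 – 12 March 2028; March 8, 2028 is inside that window, so Velell Territory is at UTC+03:15.
21:00 local − 3h15m = 17:45 UTC.

17:45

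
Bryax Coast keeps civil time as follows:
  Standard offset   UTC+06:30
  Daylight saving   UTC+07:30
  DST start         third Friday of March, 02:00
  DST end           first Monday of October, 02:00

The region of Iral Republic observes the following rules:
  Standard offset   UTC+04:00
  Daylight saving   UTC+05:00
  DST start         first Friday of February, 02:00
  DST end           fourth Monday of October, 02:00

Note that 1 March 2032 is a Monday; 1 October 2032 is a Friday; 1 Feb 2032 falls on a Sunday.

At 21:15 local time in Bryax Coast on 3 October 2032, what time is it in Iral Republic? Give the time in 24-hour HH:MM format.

18:45

1 March 2032 is a Monday, so the first Friday is March 5 and the third is March 19.
1 October 2032 is a Friday, so the first Monday is October 4.
3 October 2032 lies within the daylight-saving period (19 March – 4 October), so Bryax Coast is on daylight time, UTC+07:30.
21:15 Bryax Coast − 7h30m = 13:45 UTC.
1 February 2032 is a Sunday, so the first Friday is February 6.
1 October 2032 is a Friday, so the first Monday is October 4 and the fourth is October 25.
At the standard offset (UTC+04:00), 13:45 UTC + 4h = 17:45 Iral Republic standard time.
The standard-time date in Iral Republic, 3 October 2032, lies within the daylight-saving period (6 February – 25 October), so Iral Republic is on daylight time, UTC+05:00.
13:45 UTC + 5h = 18:45 Iral Republic.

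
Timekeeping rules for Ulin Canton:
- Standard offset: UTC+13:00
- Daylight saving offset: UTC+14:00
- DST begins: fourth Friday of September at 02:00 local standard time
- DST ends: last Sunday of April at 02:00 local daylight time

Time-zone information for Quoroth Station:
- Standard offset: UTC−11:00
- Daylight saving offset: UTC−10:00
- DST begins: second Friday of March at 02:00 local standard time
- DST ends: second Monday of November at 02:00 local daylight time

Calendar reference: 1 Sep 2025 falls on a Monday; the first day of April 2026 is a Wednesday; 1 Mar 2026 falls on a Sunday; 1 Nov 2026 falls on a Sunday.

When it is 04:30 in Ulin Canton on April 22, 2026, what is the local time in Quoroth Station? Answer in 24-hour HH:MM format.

1 September 2025 is a Monday, so the first Friday is September 5 and the fourth is September 26.
1 April 2026 is a Wednesday, so Sundays fall on 5, 12, 19, 26; the last is April 26.
Daylight saving runs 26 September 2025 – 26 April 2026; April 22, 2026 is inside that window, so Ulin Canton is at UTC+14:00.
04:30 Ulin Canton − 14h = 14:30 UTC (rolling into the previous day, 21 April 2026).
1 March 2026 is a Sunday, so the first Friday is March 6 and the second is March 13.
1 November 2026 is a Sunday, so the first Monday is November 2 and the second is November 9.
At the standard offset (UTC−11:00), 14:30 UTC − 11h = 03:30 Quoroth Station standard time.
The standard-time date in Quoroth Station, April 21, 2026, lies within the daylight-saving period (13 March – 9 November), so Quoroth Station is on daylight time, UTC−10:00.
14:30 UTC − 10h = 04:30 Quoroth Station.

04:30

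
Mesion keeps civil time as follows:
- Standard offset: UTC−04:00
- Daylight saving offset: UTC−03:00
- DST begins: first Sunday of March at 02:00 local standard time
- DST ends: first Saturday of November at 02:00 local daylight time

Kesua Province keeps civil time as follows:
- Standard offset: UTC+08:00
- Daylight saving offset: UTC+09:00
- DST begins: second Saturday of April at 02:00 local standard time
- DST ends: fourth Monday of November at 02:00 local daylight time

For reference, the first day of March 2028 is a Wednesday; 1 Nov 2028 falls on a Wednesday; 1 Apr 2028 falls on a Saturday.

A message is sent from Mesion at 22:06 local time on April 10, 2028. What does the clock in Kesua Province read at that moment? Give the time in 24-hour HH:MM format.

1 March 2028 is a Wednesday, so the first Sunday is March 5.
1 November 2028 is a Wednesday, so the first Saturday is November 4.
April 10, 2028 lies within the daylight-saving period (5 March – 4 November), so Mesion is on daylight time, UTC−03:00.
22:06 Mesion + 3h = 01:06 UTC (rolling into the next day, 11 April 2028).
1 April 2028 is a Saturday, so the first Saturday is April 1 and the second is April 8.
1 November 2028 is a Wednesday, so the first Monday is November 6 and the fourth is November 27.
At the standard offset (UTC+08:00), 01:06 UTC + 8h = 09:06 Kesua Province standard time.
The standard-time date in Kesua Province, April 11, 2028, falls between 8 April and 27 November, so daylight saving is in effect and Kesua Province is at UTC+09:00.
01:06 UTC + 9h = 10:06 Kesua Province.

10:06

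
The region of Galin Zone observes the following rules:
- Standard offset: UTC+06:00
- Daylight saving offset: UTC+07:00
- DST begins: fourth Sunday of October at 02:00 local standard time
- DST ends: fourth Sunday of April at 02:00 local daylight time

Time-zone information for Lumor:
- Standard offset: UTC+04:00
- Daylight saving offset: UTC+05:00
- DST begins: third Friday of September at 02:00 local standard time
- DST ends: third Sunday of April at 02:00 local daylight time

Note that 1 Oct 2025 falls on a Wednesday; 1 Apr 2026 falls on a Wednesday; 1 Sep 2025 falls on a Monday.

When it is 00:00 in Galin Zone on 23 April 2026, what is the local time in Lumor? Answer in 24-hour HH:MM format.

1 October 2025 is a Wednesday, so the first Sunday is October 5 and the fourth is October 26.
1 April 2026 is a Wednesday, so the first Sunday is April 5 and the fourth is April 26.
23 April 2026 lies within the daylight-saving period (26 October 2025 – 26 April 2026), so Galin Zone is on daylight time, UTC+07:00.
00:00 Galin Zone − 7h = 17:00 UTC (rolling into the previous day, 22 April 2026).
1 September 2025 is a Monday, so the first Friday is September 5 and the third is September 19.
1 April 2026 is a Wednesday, so the first Sunday is April 5 and the third is April 19.
At the standard offset (UTC+04:00), 17:00 UTC + 4h = 21:00 Lumor standard time.
The standard-time date in Lumor, 22 April 2026, is outside the daylight-saving period (19 September 2025 – 19 April 2026), so Lumor is on standard time, UTC+04:00.
17:00 UTC + 4h = 21:00 Lumor.

21:00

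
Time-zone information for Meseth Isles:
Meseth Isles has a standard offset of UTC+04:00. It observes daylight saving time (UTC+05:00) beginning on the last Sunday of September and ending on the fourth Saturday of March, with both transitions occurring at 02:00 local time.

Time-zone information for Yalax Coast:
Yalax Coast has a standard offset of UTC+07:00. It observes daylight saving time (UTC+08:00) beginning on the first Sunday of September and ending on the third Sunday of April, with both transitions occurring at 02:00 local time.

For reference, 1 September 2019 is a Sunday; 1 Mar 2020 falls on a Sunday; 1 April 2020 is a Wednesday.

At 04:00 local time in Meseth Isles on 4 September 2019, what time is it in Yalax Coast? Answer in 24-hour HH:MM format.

1 September 2019 is a Sunday, so Sundays fall on 1, 8, 15, 22, 29; the last is September 29.
1 March 2020 is a Sunday, so the first Saturday is March 7 and the fourth is March 28.
Daylight saving runs 29 September 2019 – 28 March 2020; 4 September 2019 is outside that window, so Meseth Isles is on standard time at UTC+04:00.
04:00 Meseth Isles − 4h = 00:00 UTC.
1 September 2019 is a Sunday, so the first Sunday is September 1.
1 April 2020 is a Wednesday, so the first Sunday is April 5 and the third is April 19.
At the standard offset (UTC+07:00), 00:00 UTC + 7h = 07:00 Yalax Coast standard time.
Daylight saving runs 1 September 2019 – 19 April 2020; the standard-time date in Yalax Coast, 4 September 2019, is inside that window, so Yalax Coast is at UTC+08:00.
00:00 UTC + 8h = 08:00 Yalax Coast.

08:00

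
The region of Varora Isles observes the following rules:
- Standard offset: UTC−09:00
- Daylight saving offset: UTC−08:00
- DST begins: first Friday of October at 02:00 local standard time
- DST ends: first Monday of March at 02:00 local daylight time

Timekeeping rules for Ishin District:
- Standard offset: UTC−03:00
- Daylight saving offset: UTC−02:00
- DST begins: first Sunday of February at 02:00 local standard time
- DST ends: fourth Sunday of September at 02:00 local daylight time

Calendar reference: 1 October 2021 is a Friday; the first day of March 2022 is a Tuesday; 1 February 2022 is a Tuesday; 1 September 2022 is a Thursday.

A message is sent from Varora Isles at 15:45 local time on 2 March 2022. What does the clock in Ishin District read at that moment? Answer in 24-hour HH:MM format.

21:45

1 October 2021 is a Friday, so the first Friday is October 1.
1 March 2022 is a Tuesday, so the first Monday is March 7.
2 March 2022 falls between 1 October 2021 and 7 March 2022, so daylight saving is in effect and Varora Isles is at UTC−08:00.
15:45 Varora Isles + 8h = 23:45 UTC.
1 February 2022 is a Tuesday, so the first Sunday is February 6.
1 September 2022 is a Thursday, so the first Sunday is September 4 and the fourth is September 25.
At the standard offset (UTC−03:00), 23:45 UTC − 3h = 20:45 Ishin District standard time.
The standard-time date in Ishin District, 2 March 2022, lies within the daylight-saving period (6 February – 25 September), so Ishin District is on daylight time, UTC−02:00.
23:45 UTC − 2h = 21:45 Ishin District.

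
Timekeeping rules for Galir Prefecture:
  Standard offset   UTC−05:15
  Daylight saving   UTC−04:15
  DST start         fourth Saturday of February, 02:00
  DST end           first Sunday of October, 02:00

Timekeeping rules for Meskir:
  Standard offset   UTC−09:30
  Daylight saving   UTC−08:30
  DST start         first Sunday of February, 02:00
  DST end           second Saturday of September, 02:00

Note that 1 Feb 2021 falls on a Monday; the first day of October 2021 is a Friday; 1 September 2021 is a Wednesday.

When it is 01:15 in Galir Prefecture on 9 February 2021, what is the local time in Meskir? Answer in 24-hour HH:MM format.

22:00

1 February 2021 is a Monday, so the first Saturday is February 6 and the fourth is February 27.
1 October 2021 is a Friday, so the first Sunday is October 3.
9 February 2021 is outside the daylight-saving period (27 February – 3 October), so Galir Prefecture is on standard time, UTC−05:15.
01:15 Galir Prefecture + 5h15m = 06:30 UTC.
1 February 2021 is a Monday, so the first Sunday is February 7.
1 September 2021 is a Wednesday, so the first Saturday is September 4 and the second is September 11.
At the standard offset (UTC−09:30), 06:30 UTC − 9h30m = 21:00 Meskir standard time (rolling into the previous day, 8 February 2021).
The standard-time date in Meskir, 8 February 2021, lies within the daylight-saving period (7 February – 11 September), so Meskir is on daylight time, UTC−08:30.
06:30 UTC − 8h30m = 22:00 Meskir (rolling into the previous day, 8 February 2021).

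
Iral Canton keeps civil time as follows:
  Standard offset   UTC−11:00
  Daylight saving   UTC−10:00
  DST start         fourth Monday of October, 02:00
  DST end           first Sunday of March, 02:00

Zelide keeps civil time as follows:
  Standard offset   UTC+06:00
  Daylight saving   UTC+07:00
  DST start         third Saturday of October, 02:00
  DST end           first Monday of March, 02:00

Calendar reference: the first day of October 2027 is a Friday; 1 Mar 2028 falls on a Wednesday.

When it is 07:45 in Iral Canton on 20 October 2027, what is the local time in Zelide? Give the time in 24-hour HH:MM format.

1 October 2027 is a Friday, so the first Monday is October 4 and the fourth is October 25.
1 March 2028 is a Wednesday, so the first Sunday is March 5.
Daylight saving runs 25 October 2027 – 5 March 2028; 20 October 2027 is outside that window, so Iral Canton is on standard time at UTC−11:00.
07:45 Iral Canton + 11h = 18:45 UTC.
1 October 2027 is a Friday, so the first Saturday is October 2 and the third is October 16.
1 March 2028 is a Wednesday, so the first Monday is March 6.
At the standard offset (UTC+06:00), 18:45 UTC + 6h = 00:45 Zelide standard time (rolling into the next day, 21 October 2027).
The standard-time date in Zelide, 21 October 2027, lies within the daylight-saving period (16 October 2027 – 6 March 2028), so Zelide is on daylight time, UTC+07:00.
18:45 UTC + 7h = 01:45 Zelide (rolling into the next day, 21 October 2027).

01:45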